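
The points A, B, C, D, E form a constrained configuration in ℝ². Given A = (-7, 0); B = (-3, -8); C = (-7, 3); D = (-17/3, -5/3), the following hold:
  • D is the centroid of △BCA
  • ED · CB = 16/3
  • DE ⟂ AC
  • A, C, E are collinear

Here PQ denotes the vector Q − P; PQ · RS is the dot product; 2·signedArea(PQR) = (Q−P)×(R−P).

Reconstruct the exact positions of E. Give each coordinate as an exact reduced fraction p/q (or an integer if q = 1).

1. E_x = -7  [A, C, E are collinear ∩ DE ⟂ AC]
2. E_y = -5/3  [A, C, E are collinear ∩ DE ⟂ AC]
   → E = (-7, -5/3)

E = (-7, -5/3)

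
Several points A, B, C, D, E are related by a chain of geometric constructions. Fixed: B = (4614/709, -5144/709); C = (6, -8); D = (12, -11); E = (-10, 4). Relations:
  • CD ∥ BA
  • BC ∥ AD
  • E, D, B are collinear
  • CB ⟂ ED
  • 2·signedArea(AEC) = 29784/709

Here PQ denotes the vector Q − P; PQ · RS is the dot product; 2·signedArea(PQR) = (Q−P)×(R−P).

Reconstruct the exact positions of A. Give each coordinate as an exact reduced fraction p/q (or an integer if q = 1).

1. A_x = 8868/709  [BC ∥ AD ∩ CD ∥ BA]
2. A_y = -7271/709  [BC ∥ AD ∩ CD ∥ BA]
   → A = (8868/709, -7271/709)

A = (8868/709, -7271/709)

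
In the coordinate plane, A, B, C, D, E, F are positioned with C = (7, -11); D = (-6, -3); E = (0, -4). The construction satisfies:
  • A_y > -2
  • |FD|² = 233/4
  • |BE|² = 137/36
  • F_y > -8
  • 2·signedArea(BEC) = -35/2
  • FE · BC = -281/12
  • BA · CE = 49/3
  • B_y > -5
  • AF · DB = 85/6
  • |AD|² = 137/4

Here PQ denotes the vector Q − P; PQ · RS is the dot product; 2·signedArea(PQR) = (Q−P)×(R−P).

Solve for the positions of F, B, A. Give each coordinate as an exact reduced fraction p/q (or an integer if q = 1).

1. B_x = -11/6  [line 7·x + 7·y + 91/2 = 0 ∩ |BE|² = 137/36]
2. B_y = -14/3  [line 7·x + 7·y + 91/2 = 0 ∩ |BE|² = 137/36]
   → B = (-11/6, -14/3)
3. A_x = -1/2  [line -7·x + 7·y + 7/2 = 0 ∩ |AD|² = 137/4]
4. A_y = -1  [line -7·x + 7·y + 7/2 = 0 ∩ |AD|² = 137/4]
   → A = (-1/2, -1)
5. F_x = 1/2  [FE · BC = -281/12 ∩ AF · DB = 85/6]
6. F_y = -7  [FE · BC = -281/12 ∩ AF · DB = 85/6]
   → F = (1/2, -7)

A = (-1/2, -1)
B = (-11/6, -14/3)
F = (1/2, -7)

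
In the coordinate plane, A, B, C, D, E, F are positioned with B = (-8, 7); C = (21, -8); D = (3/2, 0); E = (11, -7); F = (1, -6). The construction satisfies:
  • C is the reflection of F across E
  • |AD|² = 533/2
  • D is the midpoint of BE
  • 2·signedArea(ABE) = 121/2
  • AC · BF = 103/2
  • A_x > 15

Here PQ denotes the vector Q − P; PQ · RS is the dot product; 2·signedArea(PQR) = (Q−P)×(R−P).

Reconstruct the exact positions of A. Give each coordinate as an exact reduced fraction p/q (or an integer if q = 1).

A = (16, -15/2)

1. A_x = 16  [2·signedArea(ABE) = 121/2 ∩ AC · BF = 103/2]
2. A_y = -15/2  [2·signedArea(ABE) = 121/2 ∩ AC · BF = 103/2]
   → A = (16, -15/2)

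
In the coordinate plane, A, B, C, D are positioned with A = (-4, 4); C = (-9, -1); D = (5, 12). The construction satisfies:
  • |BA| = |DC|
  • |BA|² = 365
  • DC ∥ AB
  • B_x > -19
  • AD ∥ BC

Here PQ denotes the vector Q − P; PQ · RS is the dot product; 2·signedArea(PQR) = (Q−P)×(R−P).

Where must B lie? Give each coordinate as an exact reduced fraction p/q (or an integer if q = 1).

B = (-18, -9)

1. B_x = -18  [AD ∥ BC ∩ DC ∥ AB]
2. B_y = -9  [AD ∥ BC ∩ DC ∥ AB]
   → B = (-18, -9)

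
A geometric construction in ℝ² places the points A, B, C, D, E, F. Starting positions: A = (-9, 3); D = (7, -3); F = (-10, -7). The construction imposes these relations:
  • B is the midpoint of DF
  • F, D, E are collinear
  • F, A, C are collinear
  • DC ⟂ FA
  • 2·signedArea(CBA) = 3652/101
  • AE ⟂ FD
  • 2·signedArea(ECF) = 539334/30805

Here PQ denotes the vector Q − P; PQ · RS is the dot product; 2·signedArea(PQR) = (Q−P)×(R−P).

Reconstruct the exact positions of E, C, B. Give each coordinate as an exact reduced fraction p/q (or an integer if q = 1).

1. E_x = -2081/305  [F, D, E are collinear ∩ AE ⟂ FD]
2. E_y = -1907/305  [F, D, E are collinear ∩ AE ⟂ FD]
   → E = (-2081/305, -1907/305)
3. C_x = -953/101  [F, A, C are collinear ∩ DC ⟂ FA]
4. C_y = -137/101  [F, A, C are collinear ∩ DC ⟂ FA]
   → C = (-953/101, -137/101)
5. B_x = -3/2  [B is the midpoint of DF]
6. B_y = -5  [B is the midpoint of DF]
   → B = (-3/2, -5)

B = (-3/2, -5)
C = (-953/101, -137/101)
E = (-2081/305, -1907/305)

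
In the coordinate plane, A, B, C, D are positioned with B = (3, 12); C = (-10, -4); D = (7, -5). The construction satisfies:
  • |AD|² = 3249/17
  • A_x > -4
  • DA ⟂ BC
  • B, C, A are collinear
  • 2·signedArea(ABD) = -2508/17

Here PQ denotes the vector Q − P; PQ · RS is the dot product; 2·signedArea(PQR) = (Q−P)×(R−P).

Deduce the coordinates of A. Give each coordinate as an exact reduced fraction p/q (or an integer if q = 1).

1. A_x = -317/85  [B, C, A are collinear ∩ DA ⟂ BC]
2. A_y = 316/85  [B, C, A are collinear ∩ DA ⟂ BC]
   → A = (-317/85, 316/85)

A = (-317/85, 316/85)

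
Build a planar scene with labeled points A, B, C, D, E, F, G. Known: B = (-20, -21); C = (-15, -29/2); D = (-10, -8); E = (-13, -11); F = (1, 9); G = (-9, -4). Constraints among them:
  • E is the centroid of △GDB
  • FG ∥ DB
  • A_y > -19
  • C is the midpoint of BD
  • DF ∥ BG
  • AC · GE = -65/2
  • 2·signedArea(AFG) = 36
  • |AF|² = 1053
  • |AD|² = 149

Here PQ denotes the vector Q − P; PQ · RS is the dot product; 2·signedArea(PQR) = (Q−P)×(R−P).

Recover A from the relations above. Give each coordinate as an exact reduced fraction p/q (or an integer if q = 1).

A = (-17, -18)

1. A_x = -17  [2·signedArea(AFG) = 36 ∩ AC · GE = -65/2]
2. A_y = -18  [2·signedArea(AFG) = 36 ∩ AC · GE = -65/2]
   → A = (-17, -18)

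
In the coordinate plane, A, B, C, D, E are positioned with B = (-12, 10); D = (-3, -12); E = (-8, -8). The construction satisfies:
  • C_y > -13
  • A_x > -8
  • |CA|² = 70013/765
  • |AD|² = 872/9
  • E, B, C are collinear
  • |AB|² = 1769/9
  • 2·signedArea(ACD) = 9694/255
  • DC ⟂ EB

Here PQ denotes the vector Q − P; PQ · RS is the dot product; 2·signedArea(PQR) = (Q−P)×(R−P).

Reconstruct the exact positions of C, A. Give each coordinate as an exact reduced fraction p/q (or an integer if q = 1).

A = (-23/3, -10/3)
C = (-588/85, -1094/85)

1. C_x = -588/85  [E, B, C are collinear ∩ DC ⟂ EB]
2. C_y = -1094/85  [E, B, C are collinear ∩ DC ⟂ EB]
   → C = (-588/85, -1094/85)
3. A_x = -23/3  [line -74/85·x + 333/85·y + 1628/255 = 0 ∩ |AB|² = 1769/9]
4. A_y = -10/3  [line -74/85·x + 333/85·y + 1628/255 = 0 ∩ |AB|² = 1769/9]
   → A = (-23/3, -10/3)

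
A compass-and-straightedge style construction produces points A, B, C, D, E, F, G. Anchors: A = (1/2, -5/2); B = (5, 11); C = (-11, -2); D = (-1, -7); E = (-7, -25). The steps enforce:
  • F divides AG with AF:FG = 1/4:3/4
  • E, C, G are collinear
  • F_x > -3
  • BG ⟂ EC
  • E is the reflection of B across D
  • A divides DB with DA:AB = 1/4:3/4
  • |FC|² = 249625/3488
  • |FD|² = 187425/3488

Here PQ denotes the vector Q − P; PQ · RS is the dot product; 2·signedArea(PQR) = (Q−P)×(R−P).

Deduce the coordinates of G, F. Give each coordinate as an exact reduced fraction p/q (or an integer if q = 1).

F = (-2447/872, 91/872)
G = (-1387/109, 863/109)

1. G_x = -1387/109  [E, C, G are collinear ∩ BG ⟂ EC]
2. G_y = 863/109  [E, C, G are collinear ∩ BG ⟂ EC]
   → G = (-1387/109, 863/109)
3. F_x = -2447/872  [F divides AG with AF:FG = 1/4:3/4]
4. F_y = 91/872  [F divides AG with AF:FG = 1/4:3/4]
   → F = (-2447/872, 91/872)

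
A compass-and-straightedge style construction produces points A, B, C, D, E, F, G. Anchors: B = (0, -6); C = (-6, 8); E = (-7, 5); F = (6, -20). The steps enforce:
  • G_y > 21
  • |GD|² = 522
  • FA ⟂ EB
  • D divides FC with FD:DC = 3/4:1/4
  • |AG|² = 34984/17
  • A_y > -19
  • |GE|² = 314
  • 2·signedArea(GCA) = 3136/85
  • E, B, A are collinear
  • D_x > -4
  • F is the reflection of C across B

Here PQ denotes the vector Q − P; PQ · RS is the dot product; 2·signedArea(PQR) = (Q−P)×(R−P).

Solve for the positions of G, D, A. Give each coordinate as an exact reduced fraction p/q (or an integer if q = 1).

A = (686/85, -1588/85)
D = (-3, 1)
G = (-12, 22)

1. D_x = -3  [D divides FC with FD:DC = 3/4:1/4]
2. D_y = 1  [D divides FC with FD:DC = 3/4:1/4]
   → D = (-3, 1)
3. A_x = 686/85  [E, B, A are collinear ∩ FA ⟂ EB]
4. A_y = -1588/85  [E, B, A are collinear ∩ FA ⟂ EB]
   → A = (686/85, -1588/85)
5. G_x = -12  [line 2268/85·x + 1196/85·y + 904/85 = 0 ∩ |GD|² = 522]
6. G_y = 22  [line 2268/85·x + 1196/85·y + 904/85 = 0 ∩ |GD|² = 522]
   → G = (-12, 22)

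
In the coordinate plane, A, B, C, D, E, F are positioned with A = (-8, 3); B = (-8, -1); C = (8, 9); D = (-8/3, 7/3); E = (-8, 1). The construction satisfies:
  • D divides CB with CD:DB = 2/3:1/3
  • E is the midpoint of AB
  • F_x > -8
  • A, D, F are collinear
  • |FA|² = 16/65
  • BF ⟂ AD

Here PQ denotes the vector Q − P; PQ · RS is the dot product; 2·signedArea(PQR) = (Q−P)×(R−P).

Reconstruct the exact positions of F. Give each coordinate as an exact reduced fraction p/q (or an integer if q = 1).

1. F_x = -488/65  [A, D, F are collinear ∩ BF ⟂ AD]
2. F_y = 191/65  [A, D, F are collinear ∩ BF ⟂ AD]
   → F = (-488/65, 191/65)

F = (-488/65, 191/65)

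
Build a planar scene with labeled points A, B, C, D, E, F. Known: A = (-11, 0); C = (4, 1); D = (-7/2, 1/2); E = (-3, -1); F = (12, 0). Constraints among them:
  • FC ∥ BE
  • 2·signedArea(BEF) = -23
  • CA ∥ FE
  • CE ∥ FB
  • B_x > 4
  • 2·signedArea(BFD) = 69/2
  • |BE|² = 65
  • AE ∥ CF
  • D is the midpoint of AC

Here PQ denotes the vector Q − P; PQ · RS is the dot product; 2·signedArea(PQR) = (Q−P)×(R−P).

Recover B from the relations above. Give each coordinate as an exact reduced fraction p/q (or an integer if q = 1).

B = (5, -2)

1. B_x = 5  [FC ∥ BE ∩ CE ∥ FB]
2. B_y = -2  [FC ∥ BE ∩ CE ∥ FB]
   → B = (5, -2)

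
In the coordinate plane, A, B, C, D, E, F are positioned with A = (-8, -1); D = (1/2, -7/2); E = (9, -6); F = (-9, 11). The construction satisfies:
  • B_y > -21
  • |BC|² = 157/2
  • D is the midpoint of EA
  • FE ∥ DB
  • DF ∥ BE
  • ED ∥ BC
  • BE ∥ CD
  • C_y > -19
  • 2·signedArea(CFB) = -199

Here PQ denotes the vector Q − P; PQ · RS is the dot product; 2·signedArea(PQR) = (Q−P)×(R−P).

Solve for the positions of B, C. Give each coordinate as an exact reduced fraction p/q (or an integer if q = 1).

1. B_x = 37/2  [DF ∥ BE ∩ FE ∥ DB]
2. B_y = -41/2  [DF ∥ BE ∩ FE ∥ DB]
   → B = (37/2, -41/2)
3. C_x = 10  [BE ∥ CD ∩ ED ∥ BC]
4. C_y = -18  [BE ∥ CD ∩ ED ∥ BC]
   → C = (10, -18)

B = (37/2, -41/2)
C = (10, -18)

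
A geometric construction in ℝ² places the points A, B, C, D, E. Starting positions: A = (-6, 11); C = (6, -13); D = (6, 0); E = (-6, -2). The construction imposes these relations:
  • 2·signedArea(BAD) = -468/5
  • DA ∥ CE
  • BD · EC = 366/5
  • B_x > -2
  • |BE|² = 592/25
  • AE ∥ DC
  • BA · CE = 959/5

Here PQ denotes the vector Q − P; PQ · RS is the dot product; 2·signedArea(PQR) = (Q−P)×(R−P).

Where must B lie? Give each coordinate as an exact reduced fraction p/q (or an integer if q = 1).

1. B_x = -6/5  [BA · CE = 959/5 ∩ 2·signedArea(BAD) = -468/5]
2. B_y = -6/5  [BA · CE = 959/5 ∩ 2·signedArea(BAD) = -468/5]
   → B = (-6/5, -6/5)

B = (-6/5, -6/5)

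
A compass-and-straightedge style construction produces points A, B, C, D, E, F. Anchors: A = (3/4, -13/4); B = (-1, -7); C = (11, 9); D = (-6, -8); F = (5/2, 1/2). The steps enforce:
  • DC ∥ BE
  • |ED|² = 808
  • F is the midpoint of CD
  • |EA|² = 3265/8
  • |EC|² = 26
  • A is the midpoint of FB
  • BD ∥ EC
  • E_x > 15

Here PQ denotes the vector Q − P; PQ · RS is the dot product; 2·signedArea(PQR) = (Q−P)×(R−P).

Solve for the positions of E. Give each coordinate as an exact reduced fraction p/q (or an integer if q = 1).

1. E_x = 16  [BD ∥ EC ∩ DC ∥ BE]
2. E_y = 10  [BD ∥ EC ∩ DC ∥ BE]
   → E = (16, 10)

E = (16, 10)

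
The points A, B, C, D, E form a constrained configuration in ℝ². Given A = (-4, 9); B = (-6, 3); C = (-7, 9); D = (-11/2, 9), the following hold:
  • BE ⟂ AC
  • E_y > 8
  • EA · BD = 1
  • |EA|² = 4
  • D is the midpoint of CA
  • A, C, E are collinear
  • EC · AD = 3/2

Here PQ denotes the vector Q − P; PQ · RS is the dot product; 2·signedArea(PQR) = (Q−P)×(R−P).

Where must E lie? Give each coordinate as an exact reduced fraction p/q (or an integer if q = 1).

E = (-6, 9)

1. E_x = -6  [A, C, E are collinear ∩ BE ⟂ AC]
2. E_y = 9  [A, C, E are collinear ∩ BE ⟂ AC]
   → E = (-6, 9)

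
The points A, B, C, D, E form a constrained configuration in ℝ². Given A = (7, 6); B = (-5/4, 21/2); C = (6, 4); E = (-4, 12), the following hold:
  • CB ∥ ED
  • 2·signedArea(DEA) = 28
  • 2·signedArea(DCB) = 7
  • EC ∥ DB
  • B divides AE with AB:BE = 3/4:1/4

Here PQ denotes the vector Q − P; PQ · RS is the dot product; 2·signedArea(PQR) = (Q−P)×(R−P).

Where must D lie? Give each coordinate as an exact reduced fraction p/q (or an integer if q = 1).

D = (-45/4, 37/2)

1. D_x = -45/4  [EC ∥ DB ∩ CB ∥ ED]
2. D_y = 37/2  [EC ∥ DB ∩ CB ∥ ED]
   → D = (-45/4, 37/2)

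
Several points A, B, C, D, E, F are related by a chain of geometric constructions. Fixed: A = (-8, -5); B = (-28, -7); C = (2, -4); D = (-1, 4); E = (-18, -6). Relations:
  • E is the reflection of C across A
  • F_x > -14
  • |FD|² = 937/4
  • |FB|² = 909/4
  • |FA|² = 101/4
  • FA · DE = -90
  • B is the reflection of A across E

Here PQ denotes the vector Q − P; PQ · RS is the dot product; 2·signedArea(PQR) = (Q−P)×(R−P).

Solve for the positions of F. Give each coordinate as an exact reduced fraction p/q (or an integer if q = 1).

F = (-13, -11/2)

1. F_x = -13  [line 17·x + 10·y + 276 = 0 ∩ |FD|² = 937/4]
2. F_y = -11/2  [line 17·x + 10·y + 276 = 0 ∩ |FD|² = 937/4]
   → F = (-13, -11/2)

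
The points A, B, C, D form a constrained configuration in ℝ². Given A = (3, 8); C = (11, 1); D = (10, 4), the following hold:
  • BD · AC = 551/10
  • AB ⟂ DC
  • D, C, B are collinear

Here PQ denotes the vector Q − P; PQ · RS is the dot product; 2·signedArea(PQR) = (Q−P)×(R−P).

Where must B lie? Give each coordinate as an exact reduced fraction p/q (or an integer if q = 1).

1. B_x = 81/10  [D, C, B are collinear ∩ AB ⟂ DC]
2. B_y = 97/10  [D, C, B are collinear ∩ AB ⟂ DC]
   → B = (81/10, 97/10)

B = (81/10, 97/10)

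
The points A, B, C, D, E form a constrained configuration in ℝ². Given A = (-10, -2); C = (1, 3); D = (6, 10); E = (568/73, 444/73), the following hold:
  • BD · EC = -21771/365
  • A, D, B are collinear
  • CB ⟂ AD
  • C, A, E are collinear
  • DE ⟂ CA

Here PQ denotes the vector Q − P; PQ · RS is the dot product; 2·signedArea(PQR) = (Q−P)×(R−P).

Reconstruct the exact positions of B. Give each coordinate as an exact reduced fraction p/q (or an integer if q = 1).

B = (-14/25, 127/25)

1. B_x = -14/25  [A, D, B are collinear ∩ CB ⟂ AD]
2. B_y = 127/25  [A, D, B are collinear ∩ CB ⟂ AD]
   → B = (-14/25, 127/25)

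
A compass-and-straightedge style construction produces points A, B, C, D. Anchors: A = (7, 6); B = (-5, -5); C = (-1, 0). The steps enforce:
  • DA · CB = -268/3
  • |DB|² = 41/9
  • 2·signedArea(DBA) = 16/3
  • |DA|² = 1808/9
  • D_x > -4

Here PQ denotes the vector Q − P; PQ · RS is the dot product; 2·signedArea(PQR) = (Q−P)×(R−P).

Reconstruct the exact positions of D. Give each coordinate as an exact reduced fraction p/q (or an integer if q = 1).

D = (-11/3, -10/3)

1. D_x = -11/3  [DA · CB = -268/3 ∩ 2·signedArea(DBA) = 16/3]
2. D_y = -10/3  [DA · CB = -268/3 ∩ 2·signedArea(DBA) = 16/3]
   → D = (-11/3, -10/3)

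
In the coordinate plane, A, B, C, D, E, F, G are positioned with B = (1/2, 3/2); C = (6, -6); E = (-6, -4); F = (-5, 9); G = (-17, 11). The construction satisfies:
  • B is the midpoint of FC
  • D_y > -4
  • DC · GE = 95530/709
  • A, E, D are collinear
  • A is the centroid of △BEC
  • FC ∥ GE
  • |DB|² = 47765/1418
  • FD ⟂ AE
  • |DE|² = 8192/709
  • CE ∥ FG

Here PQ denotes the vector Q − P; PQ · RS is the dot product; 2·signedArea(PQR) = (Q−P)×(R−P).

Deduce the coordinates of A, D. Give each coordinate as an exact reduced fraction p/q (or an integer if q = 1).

1. A_x = 1/6  [A is the centroid of △BEC]
2. A_y = -17/6  [A is the centroid of △BEC]
   → A = (1/6, -17/6)
3. D_x = -1886/709  [A, E, D are collinear ∩ FD ⟂ AE]
4. D_y = -2388/709  [A, E, D are collinear ∩ FD ⟂ AE]
   → D = (-1886/709, -2388/709)

A = (1/6, -17/6)
D = (-1886/709, -2388/709)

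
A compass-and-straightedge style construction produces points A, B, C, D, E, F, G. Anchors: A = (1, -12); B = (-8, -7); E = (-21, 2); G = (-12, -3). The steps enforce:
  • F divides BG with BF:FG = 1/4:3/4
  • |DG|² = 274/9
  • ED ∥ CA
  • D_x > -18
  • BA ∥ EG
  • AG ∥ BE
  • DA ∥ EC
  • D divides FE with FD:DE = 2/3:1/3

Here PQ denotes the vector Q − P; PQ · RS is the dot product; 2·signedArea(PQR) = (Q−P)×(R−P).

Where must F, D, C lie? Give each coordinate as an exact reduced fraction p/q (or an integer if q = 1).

1. F_x = -9  [F divides BG with BF:FG = 1/4:3/4]
2. F_y = -6  [F divides BG with BF:FG = 1/4:3/4]
   → F = (-9, -6)
3. D_x = -17  [D divides FE with FD:DE = 2/3:1/3]
4. D_y = -2/3  [D divides FE with FD:DE = 2/3:1/3]
   → D = (-17, -2/3)
5. C_x = -3  [ED ∥ CA ∩ DA ∥ EC]
6. C_y = -28/3  [ED ∥ CA ∩ DA ∥ EC]
   → C = (-3, -28/3)

C = (-3, -28/3)
D = (-17, -2/3)
F = (-9, -6)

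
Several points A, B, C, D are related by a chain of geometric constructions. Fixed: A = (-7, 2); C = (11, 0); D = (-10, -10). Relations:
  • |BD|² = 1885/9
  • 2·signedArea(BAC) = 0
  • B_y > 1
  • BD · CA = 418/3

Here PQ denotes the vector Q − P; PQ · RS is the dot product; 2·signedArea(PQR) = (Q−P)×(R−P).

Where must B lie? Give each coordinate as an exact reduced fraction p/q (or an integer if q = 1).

B = (-1, 4/3)

1. B_x = -1  [2·signedArea(BAC) = 0 ∩ BD · CA = 418/3]
2. B_y = 4/3  [2·signedArea(BAC) = 0 ∩ BD · CA = 418/3]
   → B = (-1, 4/3)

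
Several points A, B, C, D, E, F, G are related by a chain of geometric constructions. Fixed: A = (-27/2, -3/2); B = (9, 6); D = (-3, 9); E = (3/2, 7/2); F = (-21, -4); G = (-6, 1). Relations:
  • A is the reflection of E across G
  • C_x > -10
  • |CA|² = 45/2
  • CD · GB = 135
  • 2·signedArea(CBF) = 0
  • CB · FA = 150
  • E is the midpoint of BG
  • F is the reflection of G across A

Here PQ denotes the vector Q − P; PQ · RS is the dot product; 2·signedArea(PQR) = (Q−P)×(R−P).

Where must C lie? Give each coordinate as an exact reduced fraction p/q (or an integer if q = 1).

1. C_x = -9  [2·signedArea(CBF) = 0 ∩ CD · GB = 135]
2. C_y = 0  [2·signedArea(CBF) = 0 ∩ CD · GB = 135]
   → C = (-9, 0)

C = (-9, 0)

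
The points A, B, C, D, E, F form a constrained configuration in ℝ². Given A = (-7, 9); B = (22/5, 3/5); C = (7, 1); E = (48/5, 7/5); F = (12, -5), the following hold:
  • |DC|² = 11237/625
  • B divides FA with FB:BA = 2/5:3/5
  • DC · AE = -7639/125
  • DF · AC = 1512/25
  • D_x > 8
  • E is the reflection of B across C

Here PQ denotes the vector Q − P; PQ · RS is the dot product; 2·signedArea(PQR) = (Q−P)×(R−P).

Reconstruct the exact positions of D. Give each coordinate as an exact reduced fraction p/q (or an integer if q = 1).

D = (224/25, -69/25)

1. D_x = 224/25  [DC · AE = -7639/125 ∩ DF · AC = 1512/25]
2. D_y = -69/25  [DC · AE = -7639/125 ∩ DF · AC = 1512/25]
   → D = (224/25, -69/25)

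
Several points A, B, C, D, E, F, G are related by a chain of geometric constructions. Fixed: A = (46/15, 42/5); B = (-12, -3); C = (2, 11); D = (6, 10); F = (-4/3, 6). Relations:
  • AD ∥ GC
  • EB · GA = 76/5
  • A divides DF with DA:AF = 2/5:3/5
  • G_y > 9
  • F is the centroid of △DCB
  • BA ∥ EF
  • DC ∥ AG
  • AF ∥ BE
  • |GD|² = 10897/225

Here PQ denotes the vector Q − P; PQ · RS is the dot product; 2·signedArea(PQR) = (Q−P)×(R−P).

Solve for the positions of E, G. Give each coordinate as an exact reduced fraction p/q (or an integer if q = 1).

1. E_x = -82/5  [BA ∥ EF ∩ AF ∥ BE]
2. E_y = -27/5  [BA ∥ EF ∩ AF ∥ BE]
   → E = (-82/5, -27/5)
3. G_x = -14/15  [AD ∥ GC ∩ DC ∥ AG]
4. G_y = 47/5  [AD ∥ GC ∩ DC ∥ AG]
   → G = (-14/15, 47/5)

E = (-82/5, -27/5)
G = (-14/15, 47/5)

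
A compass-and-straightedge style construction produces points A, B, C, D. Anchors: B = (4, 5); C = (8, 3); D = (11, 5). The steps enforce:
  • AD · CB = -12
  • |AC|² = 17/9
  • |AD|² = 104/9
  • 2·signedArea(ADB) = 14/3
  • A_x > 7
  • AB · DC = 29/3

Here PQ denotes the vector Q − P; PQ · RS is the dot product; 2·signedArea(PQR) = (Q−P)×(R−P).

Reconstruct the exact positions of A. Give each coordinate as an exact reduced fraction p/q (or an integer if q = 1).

1. A_x = 23/3  [AB · DC = 29/3 ∩ 2·signedArea(ADB) = 14/3]
2. A_y = 13/3  [AB · DC = 29/3 ∩ 2·signedArea(ADB) = 14/3]
   → A = (23/3, 13/3)

A = (23/3, 13/3)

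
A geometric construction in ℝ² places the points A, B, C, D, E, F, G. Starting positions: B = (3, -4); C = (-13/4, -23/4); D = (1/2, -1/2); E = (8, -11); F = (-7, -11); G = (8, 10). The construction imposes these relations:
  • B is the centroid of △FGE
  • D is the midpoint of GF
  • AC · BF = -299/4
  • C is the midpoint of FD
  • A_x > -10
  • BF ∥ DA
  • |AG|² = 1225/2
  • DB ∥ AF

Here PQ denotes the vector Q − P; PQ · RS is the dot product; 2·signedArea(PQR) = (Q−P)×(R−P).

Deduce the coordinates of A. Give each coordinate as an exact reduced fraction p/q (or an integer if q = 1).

A = (-19/2, -15/2)

1. A_x = -19/2  [DB ∥ AF ∩ BF ∥ DA]
2. A_y = -15/2  [DB ∥ AF ∩ BF ∥ DA]
   → A = (-19/2, -15/2)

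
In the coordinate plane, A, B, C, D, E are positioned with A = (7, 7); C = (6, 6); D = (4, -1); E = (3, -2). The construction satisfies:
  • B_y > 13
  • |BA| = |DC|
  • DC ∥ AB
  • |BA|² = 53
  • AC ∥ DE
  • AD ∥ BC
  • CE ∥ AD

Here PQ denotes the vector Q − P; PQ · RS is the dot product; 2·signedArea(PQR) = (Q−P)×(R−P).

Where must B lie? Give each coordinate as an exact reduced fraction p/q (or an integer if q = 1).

B = (9, 14)

1. B_x = 9  [AD ∥ BC ∩ DC ∥ AB]
2. B_y = 14  [AD ∥ BC ∩ DC ∥ AB]
   → B = (9, 14)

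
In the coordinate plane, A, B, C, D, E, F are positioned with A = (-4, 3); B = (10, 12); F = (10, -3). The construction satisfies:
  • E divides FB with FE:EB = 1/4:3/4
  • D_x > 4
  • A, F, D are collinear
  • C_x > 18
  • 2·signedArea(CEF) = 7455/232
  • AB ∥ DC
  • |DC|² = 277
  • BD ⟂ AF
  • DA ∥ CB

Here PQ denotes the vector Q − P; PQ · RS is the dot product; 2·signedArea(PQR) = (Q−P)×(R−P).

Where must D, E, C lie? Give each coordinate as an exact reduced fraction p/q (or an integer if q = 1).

1. D_x = 265/58  [A, F, D are collinear ∩ BD ⟂ AF]
2. D_y = -39/58  [A, F, D are collinear ∩ BD ⟂ AF]
   → D = (265/58, -39/58)
3. E_x = 10  [E divides FB with FE:EB = 1/4:3/4]
4. E_y = 3/4  [E divides FB with FE:EB = 1/4:3/4]
   → E = (10, 3/4)
5. C_x = 1077/58  [DA ∥ CB ∩ AB ∥ DC]
6. C_y = 483/58  [DA ∥ CB ∩ AB ∥ DC]
   → C = (1077/58, 483/58)

C = (1077/58, 483/58)
D = (265/58, -39/58)
E = (10, 3/4)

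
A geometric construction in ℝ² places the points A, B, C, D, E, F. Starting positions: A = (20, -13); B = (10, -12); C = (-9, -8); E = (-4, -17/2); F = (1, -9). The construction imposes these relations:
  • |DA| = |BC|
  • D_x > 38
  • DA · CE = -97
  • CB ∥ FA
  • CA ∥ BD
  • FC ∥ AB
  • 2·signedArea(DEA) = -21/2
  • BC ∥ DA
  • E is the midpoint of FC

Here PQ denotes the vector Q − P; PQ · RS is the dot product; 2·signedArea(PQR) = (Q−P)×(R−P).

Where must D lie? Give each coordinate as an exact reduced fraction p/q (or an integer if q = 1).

D = (39, -17)

1. D_x = 39  [BC ∥ DA ∩ CA ∥ BD]
2. D_y = -17  [BC ∥ DA ∩ CA ∥ BD]
   → D = (39, -17)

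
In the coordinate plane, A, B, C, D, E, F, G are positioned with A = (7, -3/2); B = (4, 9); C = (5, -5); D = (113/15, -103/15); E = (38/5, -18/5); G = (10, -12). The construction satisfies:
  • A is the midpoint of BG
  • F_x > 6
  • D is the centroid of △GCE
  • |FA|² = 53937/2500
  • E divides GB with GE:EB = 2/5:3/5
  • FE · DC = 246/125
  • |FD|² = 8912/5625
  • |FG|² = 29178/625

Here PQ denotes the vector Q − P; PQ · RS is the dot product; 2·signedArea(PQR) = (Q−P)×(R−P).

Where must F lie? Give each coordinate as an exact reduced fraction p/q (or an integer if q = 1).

1. F_x = 163/25  [line 38/15·x + -28/15·y + -10478/375 = 0 ∩ |FD|² = 8912/5625]
2. F_y = -153/25  [line 38/15·x + -28/15·y + -10478/375 = 0 ∩ |FD|² = 8912/5625]
   → F = (163/25, -153/25)

F = (163/25, -153/25)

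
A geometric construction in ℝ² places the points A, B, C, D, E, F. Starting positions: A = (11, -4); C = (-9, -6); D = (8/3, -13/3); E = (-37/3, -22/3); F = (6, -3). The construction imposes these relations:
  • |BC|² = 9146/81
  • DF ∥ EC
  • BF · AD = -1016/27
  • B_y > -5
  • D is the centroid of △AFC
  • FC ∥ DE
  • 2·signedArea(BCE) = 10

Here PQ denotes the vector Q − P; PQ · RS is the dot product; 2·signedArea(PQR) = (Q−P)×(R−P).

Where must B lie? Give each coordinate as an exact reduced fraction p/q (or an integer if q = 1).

1. B_x = 14/9  [BF · AD = -1016/27 ∩ 2·signedArea(BCE) = 10]
2. B_y = -43/9  [BF · AD = -1016/27 ∩ 2·signedArea(BCE) = 10]
   → B = (14/9, -43/9)

B = (14/9, -43/9)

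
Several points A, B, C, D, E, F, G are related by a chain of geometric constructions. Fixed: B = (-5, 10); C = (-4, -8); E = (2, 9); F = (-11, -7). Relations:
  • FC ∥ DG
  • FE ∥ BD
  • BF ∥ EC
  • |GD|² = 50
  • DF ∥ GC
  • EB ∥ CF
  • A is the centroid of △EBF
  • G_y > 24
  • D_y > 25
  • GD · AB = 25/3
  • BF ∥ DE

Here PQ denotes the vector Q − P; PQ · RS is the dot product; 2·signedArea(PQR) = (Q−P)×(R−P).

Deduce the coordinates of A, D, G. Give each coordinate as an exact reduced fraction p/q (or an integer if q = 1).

1. A_x = -14/3  [A is the centroid of △EBF]
2. A_y = 4  [A is the centroid of △EBF]
   → A = (-14/3, 4)
3. D_x = 8  [BF ∥ DE ∩ FE ∥ BD]
4. D_y = 26  [BF ∥ DE ∩ FE ∥ BD]
   → D = (8, 26)
5. G_x = 15  [DF ∥ GC ∩ FC ∥ DG]
6. G_y = 25  [DF ∥ GC ∩ FC ∥ DG]
   → G = (15, 25)

A = (-14/3, 4)
D = (8, 26)
G = (15, 25)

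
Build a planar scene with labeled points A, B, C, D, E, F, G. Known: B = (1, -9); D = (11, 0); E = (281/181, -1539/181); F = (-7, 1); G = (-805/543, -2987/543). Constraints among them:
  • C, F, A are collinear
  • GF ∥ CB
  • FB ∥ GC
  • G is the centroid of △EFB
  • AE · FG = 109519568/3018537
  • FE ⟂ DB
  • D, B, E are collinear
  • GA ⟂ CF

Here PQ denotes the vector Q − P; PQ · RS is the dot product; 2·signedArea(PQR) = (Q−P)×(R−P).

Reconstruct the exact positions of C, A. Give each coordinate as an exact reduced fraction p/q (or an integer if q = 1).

A = (-1607249/1006179, -5629597/1006179)
C = (3539/543, -8417/543)

1. C_x = 3539/543  [GF ∥ CB ∩ FB ∥ GC]
2. C_y = -8417/543  [GF ∥ CB ∩ FB ∥ GC]
   → C = (3539/543, -8417/543)
3. A_x = -1607249/1006179  [C, F, A are collinear ∩ GA ⟂ CF]
4. A_y = -5629597/1006179  [C, F, A are collinear ∩ GA ⟂ CF]
   → A = (-1607249/1006179, -5629597/1006179)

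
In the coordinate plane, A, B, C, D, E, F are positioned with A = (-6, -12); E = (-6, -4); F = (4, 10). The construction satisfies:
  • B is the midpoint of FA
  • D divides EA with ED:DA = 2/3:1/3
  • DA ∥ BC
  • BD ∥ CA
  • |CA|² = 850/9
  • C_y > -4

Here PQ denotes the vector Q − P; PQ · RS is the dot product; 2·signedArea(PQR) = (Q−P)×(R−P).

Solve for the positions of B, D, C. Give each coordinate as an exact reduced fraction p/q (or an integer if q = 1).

B = (-1, -1)
C = (-1, -11/3)
D = (-6, -28/3)

1. B_x = -1  [B is the midpoint of FA]
2. B_y = -1  [B is the midpoint of FA]
   → B = (-1, -1)
3. D_x = -6  [D divides EA with ED:DA = 2/3:1/3]
4. D_y = -28/3  [D divides EA with ED:DA = 2/3:1/3]
   → D = (-6, -28/3)
5. C_x = -1  [BD ∥ CA ∩ DA ∥ BC]
6. C_y = -11/3  [BD ∥ CA ∩ DA ∥ BC]
   → C = (-1, -11/3)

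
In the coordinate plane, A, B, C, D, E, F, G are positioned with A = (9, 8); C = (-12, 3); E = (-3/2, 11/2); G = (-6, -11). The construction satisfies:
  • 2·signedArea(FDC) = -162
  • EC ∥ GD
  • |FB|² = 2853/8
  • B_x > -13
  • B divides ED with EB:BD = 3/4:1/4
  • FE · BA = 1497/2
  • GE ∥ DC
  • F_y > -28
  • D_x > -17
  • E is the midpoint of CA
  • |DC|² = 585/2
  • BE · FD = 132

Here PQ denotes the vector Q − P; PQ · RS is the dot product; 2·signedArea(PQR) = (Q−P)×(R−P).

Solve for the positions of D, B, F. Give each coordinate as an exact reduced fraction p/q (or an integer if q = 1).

B = (-51/4, -35/4)
D = (-33/2, -27/2)
F = (-21/2, -55/2)

1. D_x = -33/2  [GE ∥ DC ∩ EC ∥ GD]
2. D_y = -27/2  [GE ∥ DC ∩ EC ∥ GD]
   → D = (-33/2, -27/2)
3. B_x = -51/4  [B divides ED with EB:BD = 3/4:1/4]
4. B_y = -35/4  [B divides ED with EB:BD = 3/4:1/4]
   → B = (-51/4, -35/4)
5. F_x = -21/2  [2·signedArea(FDC) = -162 ∩ FE · BA = 1497/2]
6. F_y = -55/2  [2·signedArea(FDC) = -162 ∩ FE · BA = 1497/2]
   → F = (-21/2, -55/2)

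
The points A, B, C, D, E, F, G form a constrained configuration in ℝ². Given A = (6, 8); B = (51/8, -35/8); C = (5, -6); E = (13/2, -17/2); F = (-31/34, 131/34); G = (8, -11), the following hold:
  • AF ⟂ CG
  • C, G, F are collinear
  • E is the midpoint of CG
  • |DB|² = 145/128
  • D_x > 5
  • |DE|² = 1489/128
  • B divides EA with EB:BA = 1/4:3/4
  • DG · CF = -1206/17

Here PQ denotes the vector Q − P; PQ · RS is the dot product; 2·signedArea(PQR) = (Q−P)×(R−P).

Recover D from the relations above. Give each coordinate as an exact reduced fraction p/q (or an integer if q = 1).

D = (91/16, -83/16)

1. D_x = 91/16  [line 201/34·x + -335/34·y + -2881/34 = 0 ∩ |DE|² = 1489/128]
2. D_y = -83/16  [line 201/34·x + -335/34·y + -2881/34 = 0 ∩ |DE|² = 1489/128]
   → D = (91/16, -83/16)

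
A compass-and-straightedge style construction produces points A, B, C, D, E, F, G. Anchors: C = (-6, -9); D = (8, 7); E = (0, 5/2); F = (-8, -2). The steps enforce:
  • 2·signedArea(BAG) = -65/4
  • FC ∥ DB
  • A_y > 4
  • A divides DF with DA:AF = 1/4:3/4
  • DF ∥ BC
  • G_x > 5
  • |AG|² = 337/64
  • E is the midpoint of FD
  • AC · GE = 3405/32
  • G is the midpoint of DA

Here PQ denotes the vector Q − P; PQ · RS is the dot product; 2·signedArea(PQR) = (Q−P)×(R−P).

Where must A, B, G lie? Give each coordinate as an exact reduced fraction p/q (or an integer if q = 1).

1. A_x = 4  [A divides DF with DA:AF = 1/4:3/4]
2. A_y = 19/4  [A divides DF with DA:AF = 1/4:3/4]
   → A = (4, 19/4)
3. B_x = 10  [DF ∥ BC ∩ FC ∥ DB]
4. B_y = 0  [DF ∥ BC ∩ FC ∥ DB]
   → B = (10, 0)
5. G_x = 6  [G is the midpoint of DA]
6. G_y = 47/8  [G is the midpoint of DA]
   → G = (6, 47/8)

A = (4, 19/4)
B = (10, 0)
G = (6, 47/8)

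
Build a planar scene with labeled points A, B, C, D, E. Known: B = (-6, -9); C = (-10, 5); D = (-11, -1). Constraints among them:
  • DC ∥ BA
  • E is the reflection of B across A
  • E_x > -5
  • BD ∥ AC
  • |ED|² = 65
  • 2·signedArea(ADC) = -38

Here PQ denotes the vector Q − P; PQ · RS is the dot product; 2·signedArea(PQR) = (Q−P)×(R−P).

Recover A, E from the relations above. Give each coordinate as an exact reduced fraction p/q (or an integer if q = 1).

1. A_x = -5  [BD ∥ AC ∩ DC ∥ BA]
2. A_y = -3  [BD ∥ AC ∩ DC ∥ BA]
   → A = (-5, -3)
3. E_x = -4  [E is the reflection of B across A]
4. E_y = 3  [E is the reflection of B across A]
   → E = (-4, 3)

A = (-5, -3)
E = (-4, 3)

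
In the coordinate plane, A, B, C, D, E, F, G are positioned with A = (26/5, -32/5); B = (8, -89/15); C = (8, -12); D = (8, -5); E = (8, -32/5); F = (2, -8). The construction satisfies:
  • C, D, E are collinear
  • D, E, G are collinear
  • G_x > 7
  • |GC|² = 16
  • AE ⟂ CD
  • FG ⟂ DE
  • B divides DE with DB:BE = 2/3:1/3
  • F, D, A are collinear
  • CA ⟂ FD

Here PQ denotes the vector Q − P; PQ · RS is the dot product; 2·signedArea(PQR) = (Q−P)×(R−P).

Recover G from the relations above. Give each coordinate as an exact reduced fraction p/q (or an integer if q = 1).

1. G_x = 8  [D, E, G are collinear ∩ FG ⟂ DE]
2. G_y = -8  [D, E, G are collinear ∩ FG ⟂ DE]
   → G = (8, -8)

G = (8, -8)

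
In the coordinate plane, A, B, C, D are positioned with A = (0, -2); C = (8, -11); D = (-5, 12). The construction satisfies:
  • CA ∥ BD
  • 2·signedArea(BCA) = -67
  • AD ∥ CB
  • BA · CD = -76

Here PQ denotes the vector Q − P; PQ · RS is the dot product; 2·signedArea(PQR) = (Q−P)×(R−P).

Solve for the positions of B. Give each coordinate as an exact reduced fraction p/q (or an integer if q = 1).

B = (3, 3)

1. B_x = 3  [CA ∥ BD ∩ AD ∥ CB]
2. B_y = 3  [CA ∥ BD ∩ AD ∥ CB]
   → B = (3, 3)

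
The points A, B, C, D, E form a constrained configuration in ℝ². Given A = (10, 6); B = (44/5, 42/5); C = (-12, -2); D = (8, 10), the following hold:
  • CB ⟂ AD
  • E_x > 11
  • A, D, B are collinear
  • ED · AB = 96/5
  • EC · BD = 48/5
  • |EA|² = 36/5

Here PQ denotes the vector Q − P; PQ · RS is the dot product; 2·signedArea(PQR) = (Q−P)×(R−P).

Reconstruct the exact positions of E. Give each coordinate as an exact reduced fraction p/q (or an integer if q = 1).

E = (56/5, 18/5)

1. E_x = 56/5  [line 6/5·x + -12/5·y + -24/5 = 0 ∩ |EA|² = 36/5]
2. E_y = 18/5  [line 6/5·x + -12/5·y + -24/5 = 0 ∩ |EA|² = 36/5]
   → E = (56/5, 18/5)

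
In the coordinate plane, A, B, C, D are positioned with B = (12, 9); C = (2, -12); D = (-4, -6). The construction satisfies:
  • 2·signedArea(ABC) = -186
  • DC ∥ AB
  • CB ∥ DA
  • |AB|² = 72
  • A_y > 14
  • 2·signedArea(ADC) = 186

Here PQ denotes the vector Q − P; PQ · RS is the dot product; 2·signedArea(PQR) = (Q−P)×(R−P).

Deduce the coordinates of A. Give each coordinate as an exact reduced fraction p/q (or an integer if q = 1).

1. A_x = 6  [DC ∥ AB ∩ CB ∥ DA]
2. A_y = 15  [DC ∥ AB ∩ CB ∥ DA]
   → A = (6, 15)

A = (6, 15)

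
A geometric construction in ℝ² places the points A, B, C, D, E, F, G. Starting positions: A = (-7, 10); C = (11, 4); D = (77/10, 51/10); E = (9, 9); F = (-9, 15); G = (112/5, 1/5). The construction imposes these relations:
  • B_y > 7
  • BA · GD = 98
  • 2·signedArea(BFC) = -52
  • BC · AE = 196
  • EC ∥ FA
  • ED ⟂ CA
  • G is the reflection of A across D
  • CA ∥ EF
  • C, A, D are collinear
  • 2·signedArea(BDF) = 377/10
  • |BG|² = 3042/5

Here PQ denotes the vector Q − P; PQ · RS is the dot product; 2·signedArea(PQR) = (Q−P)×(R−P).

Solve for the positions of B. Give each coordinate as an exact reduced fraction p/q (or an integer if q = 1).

B = (-1, 8)

1. B_x = -1  [BC · AE = 196 ∩ 2·signedArea(BDF) = 377/10]
2. B_y = 8  [BC · AE = 196 ∩ 2·signedArea(BDF) = 377/10]
   → B = (-1, 8)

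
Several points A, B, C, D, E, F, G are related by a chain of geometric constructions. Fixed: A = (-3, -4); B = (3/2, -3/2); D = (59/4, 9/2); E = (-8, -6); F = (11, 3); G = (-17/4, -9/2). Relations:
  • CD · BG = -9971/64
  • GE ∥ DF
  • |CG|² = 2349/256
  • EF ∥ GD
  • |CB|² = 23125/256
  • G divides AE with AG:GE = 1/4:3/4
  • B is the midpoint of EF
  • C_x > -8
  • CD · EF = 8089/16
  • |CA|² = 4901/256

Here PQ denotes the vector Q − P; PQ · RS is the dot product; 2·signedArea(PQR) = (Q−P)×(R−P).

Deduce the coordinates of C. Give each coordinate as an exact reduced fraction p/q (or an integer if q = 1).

C = (-113/16, -45/8)

1. C_x = -113/16  [CD · BG = -9971/64 ∩ CD · EF = 8089/16]
2. C_y = -45/8  [CD · BG = -9971/64 ∩ CD · EF = 8089/16]
   → C = (-113/16, -45/8)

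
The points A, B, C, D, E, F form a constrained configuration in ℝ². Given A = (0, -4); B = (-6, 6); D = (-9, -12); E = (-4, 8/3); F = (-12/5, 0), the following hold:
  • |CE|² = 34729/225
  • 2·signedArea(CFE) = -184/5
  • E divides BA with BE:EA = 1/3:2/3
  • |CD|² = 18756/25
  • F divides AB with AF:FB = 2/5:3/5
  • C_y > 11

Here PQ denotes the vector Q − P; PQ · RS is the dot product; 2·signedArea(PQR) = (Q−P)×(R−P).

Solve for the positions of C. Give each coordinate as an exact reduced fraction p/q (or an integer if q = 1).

C = (21/5, 12)

1. C_x = 21/5  [line -8/3·x + -8/5·y + 152/5 = 0 ∩ |CE|² = 34729/225]
2. C_y = 12  [line -8/3·x + -8/5·y + 152/5 = 0 ∩ |CE|² = 34729/225]
   → C = (21/5, 12)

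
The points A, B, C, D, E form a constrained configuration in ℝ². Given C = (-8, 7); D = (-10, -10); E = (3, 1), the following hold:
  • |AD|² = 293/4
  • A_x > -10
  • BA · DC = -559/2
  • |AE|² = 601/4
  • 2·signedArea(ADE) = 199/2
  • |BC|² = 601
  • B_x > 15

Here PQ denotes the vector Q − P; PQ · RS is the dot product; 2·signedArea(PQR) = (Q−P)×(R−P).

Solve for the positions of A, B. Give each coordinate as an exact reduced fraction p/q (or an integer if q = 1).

1. A_x = -9  [line -11·x + 13·y + -159/2 = 0 ∩ |AD|² = 293/4]
2. A_y = -3/2  [line -11·x + 13·y + -159/2 = 0 ∩ |AD|² = 293/4]
   → A = (-9, -3/2)
3. B_x = 16  [line -2·x + -17·y + 236 = 0 ∩ |BC|² = 601]
4. B_y = 12  [line -2·x + -17·y + 236 = 0 ∩ |BC|² = 601]
   → B = (16, 12)

A = (-9, -3/2)
B = (16, 12)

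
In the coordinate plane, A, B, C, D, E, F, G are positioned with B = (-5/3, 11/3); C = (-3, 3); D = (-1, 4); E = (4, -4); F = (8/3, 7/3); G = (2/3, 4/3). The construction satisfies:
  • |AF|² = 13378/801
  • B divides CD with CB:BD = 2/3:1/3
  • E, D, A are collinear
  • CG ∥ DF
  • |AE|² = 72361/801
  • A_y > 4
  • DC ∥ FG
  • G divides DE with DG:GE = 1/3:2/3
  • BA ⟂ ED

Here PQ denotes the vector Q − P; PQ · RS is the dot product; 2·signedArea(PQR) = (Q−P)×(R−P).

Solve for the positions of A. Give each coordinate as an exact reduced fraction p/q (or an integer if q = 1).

A = (-277/267, 1084/267)

1. A_x = -277/267  [E, D, A are collinear ∩ BA ⟂ ED]
2. A_y = 1084/267  [E, D, A are collinear ∩ BA ⟂ ED]
   → A = (-277/267, 1084/267)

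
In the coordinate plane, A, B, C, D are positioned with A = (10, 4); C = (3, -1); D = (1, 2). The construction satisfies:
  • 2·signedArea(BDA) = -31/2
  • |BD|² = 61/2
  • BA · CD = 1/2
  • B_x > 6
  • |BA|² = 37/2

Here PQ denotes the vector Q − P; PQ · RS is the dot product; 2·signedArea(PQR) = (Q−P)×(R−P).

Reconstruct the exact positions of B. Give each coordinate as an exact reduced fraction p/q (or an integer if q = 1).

B = (13/2, 3/2)

1. B_x = 13/2  [BA · CD = 1/2 ∩ 2·signedArea(BDA) = -31/2]
2. B_y = 3/2  [BA · CD = 1/2 ∩ 2·signedArea(BDA) = -31/2]
   → B = (13/2, 3/2)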